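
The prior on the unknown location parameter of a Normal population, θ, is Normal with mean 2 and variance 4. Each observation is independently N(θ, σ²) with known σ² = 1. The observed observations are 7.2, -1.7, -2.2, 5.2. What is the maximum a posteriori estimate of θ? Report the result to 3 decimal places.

θ̂_MAP = 2.118

n = 4; x̄ = (7.2 + (-1.7) + (-2.2) + 5.2)/4 = 8.5/4 = 2.125.
For a Normal prior and Normal likelihood with known variance, the posterior is Normal; its mode equals its mean, the precision-weighted average.
Prior precision 1/σ₀² = 1/4 = 0.25; data precision n/σ² = 4/1 = 4.
θ̂ = (0.25·2 + 4·2.125) / (0.25 + 4) = 9/4.25 = 36/17 ≈ 2.118.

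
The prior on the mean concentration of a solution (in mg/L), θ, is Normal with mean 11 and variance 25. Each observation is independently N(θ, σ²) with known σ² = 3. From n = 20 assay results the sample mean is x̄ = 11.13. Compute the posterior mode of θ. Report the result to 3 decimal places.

θ̂_MAP = 11.129

n = 20, x̄ = 11.13.
For a Normal prior and Normal likelihood with known variance, the posterior is Normal; its mode equals its mean, the precision-weighted average.
Prior precision 1/σ₀² = 1/25 = 0.04; data precision n/σ² = 20/3.
θ̂ = (0.04·11 + (20/3)·11.13) / (0.04 + 20/3) = 74.64/(503/75) = 5598/503 ≈ 11.129.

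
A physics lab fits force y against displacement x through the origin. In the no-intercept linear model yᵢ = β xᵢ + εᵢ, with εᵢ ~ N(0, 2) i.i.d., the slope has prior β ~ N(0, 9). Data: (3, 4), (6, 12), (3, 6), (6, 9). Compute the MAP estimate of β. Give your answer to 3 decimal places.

β̂_MAP = 1.729

log p(β | y) = −Σ(yᵢ − βxᵢ)²/(2·2) − β²/(2·9) + const.
Setting the derivative to zero: Σxᵢ(yᵢ − βxᵢ)/2 − β/9 = 0, so β = Σxᵢyᵢ / (Σxᵢ² + σ²/τ²).
Σxᵢyᵢ = 3·4 + 6·12 + 3·6 + 6·9 = 156; Σxᵢ² = 90; σ²/τ² = 2/9.
β̂_MAP = 156 / (90 + 2/9) = 156/(812/9) = 351/203 ≈ 1.729.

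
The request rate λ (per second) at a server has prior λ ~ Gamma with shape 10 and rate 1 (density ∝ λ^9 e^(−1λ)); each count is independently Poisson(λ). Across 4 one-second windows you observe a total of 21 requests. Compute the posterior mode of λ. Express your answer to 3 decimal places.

Σxᵢ = 21, n = 4.
Posterior ∝ λ^9e^(−1λ) · λ^21e^(−4λ) = λ^30e^(−5λ), i.e. Gamma(shape=31, rate=5).
The mode of a Gamma(a, b) with a ≥ 1 (shape–rate) is (a−1)/b = 30/5 ≈ 6.000.

λ̂_MAP = 6.000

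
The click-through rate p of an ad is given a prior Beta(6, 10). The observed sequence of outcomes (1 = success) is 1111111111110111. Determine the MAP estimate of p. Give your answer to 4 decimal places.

Prior: Beta(6, 10).
Data: 15 successes in 16 trials (from the sequence). The binomial likelihood contributes p^15(1−p)^1, so the posterior is Beta(6+15, 10+1) = Beta(21, 11).
For Beta(a, b) with a, b > 1 the mode is (a−1)/(a+b−2) = 20/30 ≈ 0.6667.

p̂_MAP = 0.6667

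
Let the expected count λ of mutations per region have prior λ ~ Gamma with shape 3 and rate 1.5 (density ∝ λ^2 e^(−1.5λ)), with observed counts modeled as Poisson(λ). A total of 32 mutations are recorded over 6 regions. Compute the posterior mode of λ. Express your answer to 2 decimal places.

Σxᵢ = 32, n = 6.
Posterior ∝ λ^2e^(−1.5λ) · λ^32e^(−6λ) = λ^34e^(−7.5λ), i.e. Gamma(shape=35, rate=7.5).
The mode of a Gamma(a, b) with a ≥ 1 (shape–rate) is (a−1)/b = 34/7.5 ≈ 4.53.

λ̂_MAP = 4.53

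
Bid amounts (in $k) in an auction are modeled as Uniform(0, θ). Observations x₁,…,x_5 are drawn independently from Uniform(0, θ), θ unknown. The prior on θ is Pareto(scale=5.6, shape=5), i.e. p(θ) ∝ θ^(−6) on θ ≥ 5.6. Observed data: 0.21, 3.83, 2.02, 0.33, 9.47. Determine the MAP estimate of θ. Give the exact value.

The Uniform(0, θ) likelihood is θ^(−n) for θ ≥ max(xᵢ), zero otherwise. Here max(xᵢ) = 9.47.
Posterior ∝ θ^(−6) · θ^(−5) = θ^(−11) on θ ≥ max(5.6, 9.47) = 9.47.
This density is strictly decreasing in θ, so the posterior mode lies at the lower boundary of the support.

θ̂_MAP = 9.47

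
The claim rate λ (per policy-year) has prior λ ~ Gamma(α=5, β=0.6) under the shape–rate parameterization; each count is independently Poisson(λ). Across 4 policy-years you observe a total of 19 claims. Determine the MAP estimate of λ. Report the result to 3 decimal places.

Σxᵢ = 19, n = 4.
Posterior ∝ λ^4e^(−0.6λ) · λ^19e^(−4λ) = λ^23e^(−4.6λ), i.e. Gamma(shape=24, rate=4.6).
The mode of a Gamma(a, b) with a ≥ 1 (shape–rate) is (a−1)/b = 23/4.6 ≈ 5.000.

λ̂_MAP = 5.000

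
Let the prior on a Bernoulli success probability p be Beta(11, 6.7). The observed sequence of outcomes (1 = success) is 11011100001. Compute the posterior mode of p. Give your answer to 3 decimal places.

Prior: Beta(11, 6.7).
Data: 6 successes in 11 trials (from the sequence). The binomial likelihood contributes p^6(1−p)^5, so the posterior is Beta(11+6, 6.7+5) = Beta(17, 11.7).
For Beta(a, b) with a, b > 1 the mode is (a−1)/(a+b−2) = 16/26.7 ≈ 0.599.

p̂_MAP = 0.599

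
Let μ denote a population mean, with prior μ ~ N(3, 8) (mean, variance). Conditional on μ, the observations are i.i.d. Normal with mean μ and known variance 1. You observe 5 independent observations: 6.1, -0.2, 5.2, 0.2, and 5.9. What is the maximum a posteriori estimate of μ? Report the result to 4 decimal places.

μ̂_MAP = 3.4293

n = 5; x̄ = (6.1 + (-0.2) + 5.2 + 0.2 + 5.9)/5 = 17.2/5 = 3.44.
For a Normal prior and Normal likelihood with known variance, the posterior is Normal; its mode equals its mean, the precision-weighted average.
Prior precision 1/σ₀² = 1/8 = 0.125; data precision n/σ² = 5/1 = 5.
μ̂ = (0.125·3 + 5·3.44) / (0.125 + 5) = 17.575/5.125 = 703/205 ≈ 3.4293.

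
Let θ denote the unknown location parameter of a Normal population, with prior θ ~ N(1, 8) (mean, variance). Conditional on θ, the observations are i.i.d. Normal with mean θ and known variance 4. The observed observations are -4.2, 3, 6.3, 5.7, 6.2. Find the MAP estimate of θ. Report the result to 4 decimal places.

n = 5; x̄ = ((-4.2) + 3 + 6.3 + 5.7 + 6.2)/5 = 17/5 = 3.4.
For a Normal prior and Normal likelihood with known variance, the posterior is Normal; its mode equals its mean, the precision-weighted average.
Prior precision 1/σ₀² = 1/8 = 0.125; data precision n/σ² = 5/4 = 1.25.
θ̂ = (0.125·1 + 1.25·3.4) / (0.125 + 1.25) = 4.375/1.375 = 35/11 ≈ 3.1818.

θ̂_MAP = 3.1818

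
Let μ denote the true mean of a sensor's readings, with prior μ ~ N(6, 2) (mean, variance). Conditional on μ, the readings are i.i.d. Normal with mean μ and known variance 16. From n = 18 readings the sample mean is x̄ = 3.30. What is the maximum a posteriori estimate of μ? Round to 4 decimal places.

n = 18, x̄ = 3.30.
For a Normal prior and Normal likelihood with known variance, the posterior is Normal; its mode equals its mean, the precision-weighted average.
Prior precision 1/σ₀² = 1/2 = 0.5; data precision n/σ² = 18/16 = 1.125.
μ̂ = (0.5·6 + 1.125·3.3) / (0.5 + 1.125) = 6.7125/1.625 = 537/130 ≈ 4.1308.

μ̂_MAP = 4.1308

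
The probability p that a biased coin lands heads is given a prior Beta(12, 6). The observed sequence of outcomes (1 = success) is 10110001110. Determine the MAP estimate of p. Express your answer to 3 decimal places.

p̂_MAP = 0.630

Prior: Beta(12, 6).
Data: 6 successes in 11 trials (from the sequence). The binomial likelihood contributes p^6(1−p)^5, so the posterior is Beta(12+6, 6+5) = Beta(18, 11).
For Beta(a, b) with a, b > 1 the mode is (a−1)/(a+b−2) = 17/27 ≈ 0.630.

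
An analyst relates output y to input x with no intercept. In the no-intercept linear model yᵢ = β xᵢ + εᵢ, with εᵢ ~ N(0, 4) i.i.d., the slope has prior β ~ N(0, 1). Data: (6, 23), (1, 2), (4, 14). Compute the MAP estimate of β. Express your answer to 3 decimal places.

log p(β | y) = −Σ(yᵢ − βxᵢ)²/(2·4) − β²/(2·1) + const.
Setting the derivative to zero: Σxᵢ(yᵢ − βxᵢ)/4 − β/1 = 0, so β = Σxᵢyᵢ / (Σxᵢ² + σ²/τ²).
Σxᵢyᵢ = 6·23 + 1·2 + 4·14 = 196; Σxᵢ² = 53; σ²/τ² = 4.
β̂_MAP = 196 / (53 + 4) = 196/57 ≈ 3.439.

β̂_MAP = 3.439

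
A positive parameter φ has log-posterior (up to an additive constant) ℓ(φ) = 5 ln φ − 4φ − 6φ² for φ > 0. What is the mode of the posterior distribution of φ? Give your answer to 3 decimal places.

ℓ'(φ) = 5/φ − 4 − 12φ. Setting this to zero and multiplying by φ: 12φ² + 4φ − 5 = 0.
φ = (−4 + √(4² + 4·12·5)) / (2·12) = (−4 + √256) / 24 = (−4 + 16)/24 = 1/2.
ℓ''(φ) = −5/φ² − 12 < 0, confirming a maximum.

φ̂_MAP = 0.500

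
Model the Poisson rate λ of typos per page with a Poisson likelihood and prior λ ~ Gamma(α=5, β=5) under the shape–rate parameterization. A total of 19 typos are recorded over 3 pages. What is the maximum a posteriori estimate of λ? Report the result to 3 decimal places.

Σxᵢ = 19, n = 3.
Posterior ∝ λ^4e^(−5λ) · λ^19e^(−3λ) = λ^23e^(−8λ), i.e. Gamma(shape=24, rate=8).
The mode of a Gamma(a, b) with a ≥ 1 (shape–rate) is (a−1)/b = 23/8 ≈ 2.875.

λ̂_MAP = 2.875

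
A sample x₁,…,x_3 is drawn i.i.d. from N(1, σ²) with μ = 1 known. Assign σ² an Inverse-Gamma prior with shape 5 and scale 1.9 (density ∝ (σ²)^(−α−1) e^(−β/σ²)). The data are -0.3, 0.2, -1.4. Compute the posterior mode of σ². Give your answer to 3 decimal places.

σ̂²_MAP = 0.793

Sum of squared deviations about the known mean: SS = (-0.3−1)² + (0.2−1)² + (-1.4−1)² = 8.09.
The Normal likelihood contributes (σ²)^(−n/2) exp(−SS/(2σ²)), so the posterior is Inverse-Gamma(α + n/2, β + SS/2) = Inverse-Gamma(6.5, 5.945).
The mode of Inverse-Gamma(a, b) is b/(a+1) = 5.945/7.5 ≈ 0.793.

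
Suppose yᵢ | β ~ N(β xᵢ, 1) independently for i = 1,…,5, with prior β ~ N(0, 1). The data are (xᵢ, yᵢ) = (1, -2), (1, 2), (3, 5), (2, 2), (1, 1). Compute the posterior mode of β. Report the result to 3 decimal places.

β̂_MAP = 1.176

log p(β | y) = −Σ(yᵢ − βxᵢ)²/(2·1) − β²/(2·1) + const.
Setting the derivative to zero: Σxᵢ(yᵢ − βxᵢ)/1 − β/1 = 0, so β = Σxᵢyᵢ / (Σxᵢ² + σ²/τ²).
Σxᵢyᵢ = 1·(-2) + 1·2 + 3·5 + 2·2 + 1·1 = 20; Σxᵢ² = 16; σ²/τ² = 1.
β̂_MAP = 20 / (16 + 1) = 20/17 ≈ 1.176.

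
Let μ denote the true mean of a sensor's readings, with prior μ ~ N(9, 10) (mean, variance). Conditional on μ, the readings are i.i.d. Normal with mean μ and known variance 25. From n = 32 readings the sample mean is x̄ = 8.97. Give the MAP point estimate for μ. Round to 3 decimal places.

n = 32, x̄ = 8.97.
For a Normal prior and Normal likelihood with known variance, the posterior is Normal; its mode equals its mean, the precision-weighted average.
Prior precision 1/σ₀² = 1/10 = 0.1; data precision n/σ² = 32/25 = 1.28.
μ̂ = (0.1·9 + 1.28·8.97) / (0.1 + 1.28) = 12.3816/1.38 = 5159/575 ≈ 8.972.

μ̂_MAP = 8.972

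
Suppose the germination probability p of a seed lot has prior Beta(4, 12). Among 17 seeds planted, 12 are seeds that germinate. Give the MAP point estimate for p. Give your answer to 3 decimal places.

p̂_MAP = 0.484

Prior: Beta(4, 12).
Data: 12 successes in 17 trials. The binomial likelihood contributes p^12(1−p)^5, so the posterior is Beta(4+12, 12+5) = Beta(16, 17).
For Beta(a, b) with a, b > 1 the mode is (a−1)/(a+b−2) = 15/31 ≈ 0.484.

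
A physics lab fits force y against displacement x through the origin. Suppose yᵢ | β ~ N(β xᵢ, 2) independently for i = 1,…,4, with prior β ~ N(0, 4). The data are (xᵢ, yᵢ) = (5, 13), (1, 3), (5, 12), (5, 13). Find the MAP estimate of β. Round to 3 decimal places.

log p(β | y) = −Σ(yᵢ − βxᵢ)²/(2·2) − β²/(2·4) + const.
Setting the derivative to zero: Σxᵢ(yᵢ − βxᵢ)/2 − β/4 = 0, so β = Σxᵢyᵢ / (Σxᵢ² + σ²/τ²).
Σxᵢyᵢ = 5·13 + 1·3 + 5·12 + 5·13 = 193; Σxᵢ² = 76; σ²/τ² = 0.5.
β̂_MAP = 193 / (76 + 0.5) = 193/76.5 ≈ 2.523.

β̂_MAP = 2.523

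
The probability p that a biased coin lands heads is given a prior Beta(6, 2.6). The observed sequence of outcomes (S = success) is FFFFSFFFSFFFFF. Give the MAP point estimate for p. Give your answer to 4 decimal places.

p̂_MAP = 0.3398

Prior: Beta(6, 2.6).
Data: 2 successes in 14 trials (from the sequence). The binomial likelihood contributes p^2(1−p)^12, so the posterior is Beta(6+2, 2.6+12) = Beta(8, 14.6).
For Beta(a, b) with a, b > 1 the mode is (a−1)/(a+b−2) = 7/20.6 ≈ 0.3398.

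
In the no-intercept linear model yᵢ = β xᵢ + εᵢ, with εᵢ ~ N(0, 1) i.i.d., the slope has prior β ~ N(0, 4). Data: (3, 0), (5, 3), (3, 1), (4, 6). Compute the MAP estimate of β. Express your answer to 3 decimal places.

β̂_MAP = 0.709

log p(β | y) = −Σ(yᵢ − βxᵢ)²/(2·1) − β²/(2·4) + const.
Setting the derivative to zero: Σxᵢ(yᵢ − βxᵢ)/1 − β/4 = 0, so β = Σxᵢyᵢ / (Σxᵢ² + σ²/τ²).
Σxᵢyᵢ = 3·0 + 5·3 + 3·1 + 4·6 = 42; Σxᵢ² = 59; σ²/τ² = 0.25.
β̂_MAP = 42 / (59 + 0.25) = 42/59.25 ≈ 0.709.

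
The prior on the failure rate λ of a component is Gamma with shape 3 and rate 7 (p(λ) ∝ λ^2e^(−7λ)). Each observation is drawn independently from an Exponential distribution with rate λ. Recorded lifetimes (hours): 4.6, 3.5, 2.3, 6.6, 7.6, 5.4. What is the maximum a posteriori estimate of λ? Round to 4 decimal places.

λ̂_MAP = 0.2162

The Exponential(rate=λ) likelihood is ∝ λ^n e^(−λΣtᵢ). Here n = 6 and Σtᵢ = 4.6 + 3.5 + 2.3 + 6.6 + 7.6 + 5.4 = 30.
Posterior ∝ λ^2e^(−7λ) · λ^6e^(−30λ) = λ^8e^(−37λ), i.e. Gamma(9, 37).
Mode = (a−1)/b = 8/37 ≈ 0.2162.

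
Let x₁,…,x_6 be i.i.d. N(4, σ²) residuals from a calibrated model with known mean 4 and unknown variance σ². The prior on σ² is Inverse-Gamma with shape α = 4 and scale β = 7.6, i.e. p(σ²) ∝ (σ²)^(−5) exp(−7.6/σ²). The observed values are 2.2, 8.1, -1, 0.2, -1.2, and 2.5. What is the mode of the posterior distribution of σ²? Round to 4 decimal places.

σ̂²_MAP = 6.4988

Sum of squared deviations about the known mean: SS = (2.2−4)² + (8.1−4)² + (-1−4)² + (0.2−4)² + (-1.2−4)² + (2.5−4)² = 88.78.
The Normal likelihood contributes (σ²)^(−n/2) exp(−SS/(2σ²)), so the posterior is Inverse-Gamma(α + n/2, β + SS/2) = Inverse-Gamma(7, 51.99).
The mode of Inverse-Gamma(a, b) is b/(a+1) = 51.99/8 ≈ 6.4988.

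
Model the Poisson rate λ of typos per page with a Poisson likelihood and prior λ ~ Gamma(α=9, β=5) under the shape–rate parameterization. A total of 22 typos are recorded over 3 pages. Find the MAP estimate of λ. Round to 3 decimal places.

Σxᵢ = 22, n = 3.
Posterior ∝ λ^8e^(−5λ) · λ^22e^(−3λ) = λ^30e^(−8λ), i.e. Gamma(shape=31, rate=8).
The mode of a Gamma(a, b) with a ≥ 1 (shape–rate) is (a−1)/b = 30/8 ≈ 3.750.

λ̂_MAP = 3.750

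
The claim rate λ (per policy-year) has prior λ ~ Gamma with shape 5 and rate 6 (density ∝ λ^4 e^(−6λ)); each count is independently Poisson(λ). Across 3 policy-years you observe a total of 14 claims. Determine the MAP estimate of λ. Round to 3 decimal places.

Σxᵢ = 14, n = 3.
Posterior ∝ λ^4e^(−6λ) · λ^14e^(−3λ) = λ^18e^(−9λ), i.e. Gamma(shape=19, rate=9).
The mode of a Gamma(a, b) with a ≥ 1 (shape–rate) is (a−1)/b = 18/9 ≈ 2.000.

λ̂_MAP = 2.000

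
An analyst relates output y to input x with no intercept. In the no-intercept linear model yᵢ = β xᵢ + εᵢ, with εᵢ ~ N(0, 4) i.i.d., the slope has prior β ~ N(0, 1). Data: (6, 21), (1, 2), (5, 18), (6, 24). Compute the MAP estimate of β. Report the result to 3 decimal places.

log p(β | y) = −Σ(yᵢ − βxᵢ)²/(2·4) − β²/(2·1) + const.
Setting the derivative to zero: Σxᵢ(yᵢ − βxᵢ)/4 − β/1 = 0, so β = Σxᵢyᵢ / (Σxᵢ² + σ²/τ²).
Σxᵢyᵢ = 6·21 + 1·2 + 5·18 + 6·24 = 362; Σxᵢ² = 98; σ²/τ² = 4.
β̂_MAP = 362 / (98 + 4) = 362/102 ≈ 3.549.

β̂_MAP = 3.549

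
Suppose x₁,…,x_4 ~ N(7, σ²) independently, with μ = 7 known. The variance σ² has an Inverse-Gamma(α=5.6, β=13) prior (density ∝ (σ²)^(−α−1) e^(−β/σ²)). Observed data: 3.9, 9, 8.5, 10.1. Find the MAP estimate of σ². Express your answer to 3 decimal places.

σ̂²_MAP = 2.992

Sum of squared deviations about the known mean: SS = (3.9−7)² + (9−7)² + (8.5−7)² + (10.1−7)² = 25.47.
The Normal likelihood contributes (σ²)^(−n/2) exp(−SS/(2σ²)), so the posterior is Inverse-Gamma(α + n/2, β + SS/2) = Inverse-Gamma(7.6, 25.735).
The mode of Inverse-Gamma(a, b) is b/(a+1) = 25.735/8.6 ≈ 2.992.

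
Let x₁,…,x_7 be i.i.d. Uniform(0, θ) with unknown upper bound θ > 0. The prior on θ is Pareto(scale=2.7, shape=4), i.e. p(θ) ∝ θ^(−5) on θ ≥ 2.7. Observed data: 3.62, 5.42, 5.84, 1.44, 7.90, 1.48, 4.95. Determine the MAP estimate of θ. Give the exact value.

The Uniform(0, θ) likelihood is θ^(−n) for θ ≥ max(xᵢ), zero otherwise. Here max(xᵢ) = 7.90.
Posterior ∝ θ^(−5) · θ^(−7) = θ^(−12) on θ ≥ max(2.7, 7.90) = 7.90.
This density is strictly decreasing in θ, so the posterior mode lies at the lower boundary of the support.

θ̂_MAP = 7.90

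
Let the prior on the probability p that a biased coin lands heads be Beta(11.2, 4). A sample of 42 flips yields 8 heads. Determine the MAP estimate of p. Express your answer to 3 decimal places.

Prior: Beta(11.2, 4).
Data: 8 successes in 42 trials. The binomial likelihood contributes p^8(1−p)^34, so the posterior is Beta(11.2+8, 4+34) = Beta(19.2, 38).
For Beta(a, b) with a, b > 1 the mode is (a−1)/(a+b−2) = 18.2/55.2 ≈ 0.330.

p̂_MAP = 0.330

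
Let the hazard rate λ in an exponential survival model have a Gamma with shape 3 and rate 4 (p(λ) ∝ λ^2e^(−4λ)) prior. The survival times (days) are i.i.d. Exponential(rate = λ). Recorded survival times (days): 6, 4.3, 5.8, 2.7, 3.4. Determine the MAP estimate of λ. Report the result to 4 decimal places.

The Exponential(rate=λ) likelihood is ∝ λ^n e^(−λΣtᵢ). Here n = 5 and Σtᵢ = 6 + 4.3 + 5.8 + 2.7 + 3.4 = 22.2.
Posterior ∝ λ^2e^(−4λ) · λ^5e^(−22.2λ) = λ^7e^(−26.2λ), i.e. Gamma(8, 26.2).
Mode = (a−1)/b = 7/26.2 ≈ 0.2672.

λ̂_MAP = 0.2672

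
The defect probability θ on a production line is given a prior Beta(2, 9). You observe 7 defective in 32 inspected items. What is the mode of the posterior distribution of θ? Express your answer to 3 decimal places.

Prior: Beta(2, 9).
Data: 7 successes in 32 trials. The binomial likelihood contributes θ^7(1−θ)^25, so the posterior is Beta(2+7, 9+25) = Beta(9, 34).
For Beta(a, b) with a, b > 1 the mode is (a−1)/(a+b−2) = 8/41 ≈ 0.195.

θ̂_MAP = 0.195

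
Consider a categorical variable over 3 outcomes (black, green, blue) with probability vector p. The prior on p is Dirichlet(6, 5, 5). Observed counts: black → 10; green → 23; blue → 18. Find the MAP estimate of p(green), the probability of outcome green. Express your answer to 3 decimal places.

The posterior is Dirichlet(αᵢ + nᵢ) = Dirichlet(16, 28, 23).
For a Dirichlet(a₁,…,a_K) with all aᵢ > 1, the mode has j-th component (aⱼ − 1)/(Σaᵢ − K).
Here Σaᵢ = 67 and K = 3, so p(green) = (28 − 1)/(67 − 3) = 27/64 ≈ 0.422.

MAP estimate of p(green) = 0.422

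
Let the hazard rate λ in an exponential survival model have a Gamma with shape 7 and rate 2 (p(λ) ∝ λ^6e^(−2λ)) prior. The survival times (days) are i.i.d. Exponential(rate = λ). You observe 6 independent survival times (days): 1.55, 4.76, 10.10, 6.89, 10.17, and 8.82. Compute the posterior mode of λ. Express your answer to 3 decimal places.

The Exponential(rate=λ) likelihood is ∝ λ^n e^(−λΣtᵢ). Here n = 6 and Σtᵢ = 1.55 + 4.76 + 10.10 + 6.89 + 10.17 + 8.82 = 42.29.
Posterior ∝ λ^6e^(−2λ) · λ^6e^(−42.29λ) = λ^12e^(−44.29λ), i.e. Gamma(13, 44.29).
Mode = (a−1)/b = 12/44.29 ≈ 0.271.

λ̂_MAP = 0.271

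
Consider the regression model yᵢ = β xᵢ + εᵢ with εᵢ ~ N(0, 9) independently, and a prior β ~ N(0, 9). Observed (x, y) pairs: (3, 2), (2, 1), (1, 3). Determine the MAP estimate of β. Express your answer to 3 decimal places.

log p(β | y) = −Σ(yᵢ − βxᵢ)²/(2·9) − β²/(2·9) + const.
Setting the derivative to zero: Σxᵢ(yᵢ − βxᵢ)/9 − β/9 = 0, so β = Σxᵢyᵢ / (Σxᵢ² + σ²/τ²).
Σxᵢyᵢ = 3·2 + 2·1 + 1·3 = 11; Σxᵢ² = 14; σ²/τ² = 1.
β̂_MAP = 11 / (14 + 1) = 11/15 ≈ 0.733.

β̂_MAP = 0.733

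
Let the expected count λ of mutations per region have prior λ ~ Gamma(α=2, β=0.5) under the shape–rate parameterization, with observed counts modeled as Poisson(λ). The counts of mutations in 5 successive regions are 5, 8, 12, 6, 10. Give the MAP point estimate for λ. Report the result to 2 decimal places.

Σxᵢ = 5+8+12+6+10 = 41, with n = 5.
Posterior ∝ λe^(−0.5λ) · λ^41e^(−5λ) = λ^42e^(−5.5λ), i.e. Gamma(shape=43, rate=5.5).
The mode of a Gamma(a, b) with a ≥ 1 (shape–rate) is (a−1)/b = 42/5.5 ≈ 7.64.

λ̂_MAP = 7.64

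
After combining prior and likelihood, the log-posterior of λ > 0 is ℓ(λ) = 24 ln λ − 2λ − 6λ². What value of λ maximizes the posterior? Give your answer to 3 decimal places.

ℓ'(λ) = 24/λ − 2 − 12λ. Setting this to zero and multiplying by λ: 12λ² + 2λ − 24 = 0.
λ = (−2 + √(2² + 4·12·24)) / (2·12) = (−2 + √1156) / 24 = (−2 + 34)/24 = 4/3.
ℓ''(λ) = −24/λ² − 12 < 0, confirming a maximum.

λ̂_MAP = 1.333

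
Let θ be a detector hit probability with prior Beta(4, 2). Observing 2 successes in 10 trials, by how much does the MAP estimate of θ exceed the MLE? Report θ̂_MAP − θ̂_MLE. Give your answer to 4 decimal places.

MAP − MLE = 0.1571

Posterior is Beta(6, 10); MAP = (6−1)/(16−2) = 5/14 ≈ 0.35714.
MLE ignores the prior: θ̂_MLE = k/n = 2/10 ≈ 0.20000.
Difference = 5/14 − 2/10 = 11/70 ≈ 0.1571.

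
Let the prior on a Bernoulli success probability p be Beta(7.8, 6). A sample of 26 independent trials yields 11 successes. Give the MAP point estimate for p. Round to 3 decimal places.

p̂_MAP = 0.471

Prior: Beta(7.8, 6).
Data: 11 successes in 26 trials. The binomial likelihood contributes p^11(1−p)^15, so the posterior is Beta(7.8+11, 6+15) = Beta(18.8, 21).
For Beta(a, b) with a, b > 1 the mode is (a−1)/(a+b−2) = 17.8/37.8 ≈ 0.471.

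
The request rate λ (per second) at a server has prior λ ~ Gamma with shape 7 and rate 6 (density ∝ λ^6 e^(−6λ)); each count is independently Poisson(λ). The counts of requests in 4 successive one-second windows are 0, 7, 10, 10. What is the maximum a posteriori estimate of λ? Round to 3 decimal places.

Σxᵢ = 0+7+10+10 = 27, with n = 4.
Posterior ∝ λ^6e^(−6λ) · λ^27e^(−4λ) = λ^33e^(−10λ), i.e. Gamma(shape=34, rate=10).
The mode of a Gamma(a, b) with a ≥ 1 (shape–rate) is (a−1)/b = 33/10 ≈ 3.300.

λ̂_MAP = 3.300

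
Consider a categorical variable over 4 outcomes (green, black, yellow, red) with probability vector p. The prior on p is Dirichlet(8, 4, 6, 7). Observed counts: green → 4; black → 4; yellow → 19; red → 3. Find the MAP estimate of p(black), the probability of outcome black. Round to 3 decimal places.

MAP estimate of p(black) = 0.137

The posterior is Dirichlet(αᵢ + nᵢ) = Dirichlet(12, 8, 25, 10).
For a Dirichlet(a₁,…,a_K) with all aᵢ > 1, the mode has j-th component (aⱼ − 1)/(Σaᵢ − K).
Here Σaᵢ = 55 and K = 4, so p(black) = (8 − 1)/(55 − 4) = 7/51 ≈ 0.137.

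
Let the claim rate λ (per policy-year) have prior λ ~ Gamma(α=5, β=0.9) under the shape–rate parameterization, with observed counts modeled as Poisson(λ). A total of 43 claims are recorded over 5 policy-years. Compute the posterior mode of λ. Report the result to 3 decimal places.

λ̂_MAP = 7.966

Σxᵢ = 43, n = 5.
Posterior ∝ λ^4e^(−0.9λ) · λ^43e^(−5λ) = λ^47e^(−5.9λ), i.e. Gamma(shape=48, rate=5.9).
The mode of a Gamma(a, b) with a ≥ 1 (shape–rate) is (a−1)/b = 47/5.9 ≈ 7.966.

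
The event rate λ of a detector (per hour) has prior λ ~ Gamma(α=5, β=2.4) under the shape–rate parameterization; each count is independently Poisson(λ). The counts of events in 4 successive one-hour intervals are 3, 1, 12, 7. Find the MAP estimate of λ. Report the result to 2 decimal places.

λ̂_MAP = 4.22

Σxᵢ = 3+1+12+7 = 23, with n = 4.
Posterior ∝ λ^4e^(−2.4λ) · λ^23e^(−4λ) = λ^27e^(−6.4λ), i.e. Gamma(shape=28, rate=6.4).
The mode of a Gamma(a, b) with a ≥ 1 (shape–rate) is (a−1)/b = 27/6.4 ≈ 4.22.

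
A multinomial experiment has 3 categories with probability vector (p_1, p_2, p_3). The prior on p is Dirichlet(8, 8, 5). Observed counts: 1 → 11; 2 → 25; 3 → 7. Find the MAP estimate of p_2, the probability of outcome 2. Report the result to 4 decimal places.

The posterior is Dirichlet(αᵢ + nᵢ) = Dirichlet(19, 33, 12).
For a Dirichlet(a₁,…,a_K) with all aᵢ > 1, the mode has j-th component (aⱼ − 1)/(Σaᵢ − K).
Here Σaᵢ = 64 and K = 3, so p_2 = (33 − 1)/(64 − 3) = 32/61 ≈ 0.5246.

MAP estimate: 0.5246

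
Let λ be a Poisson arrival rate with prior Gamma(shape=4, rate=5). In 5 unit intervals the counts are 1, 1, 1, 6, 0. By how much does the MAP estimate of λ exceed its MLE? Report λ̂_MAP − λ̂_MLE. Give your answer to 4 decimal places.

MAP − MLE = -0.6000

Σxᵢ = 9. Posterior is Gamma(13, 10); MAP = (13−1)/10 = 12/10 ≈ 1.20000.
MLE = x̄ = 9/5 ≈ 1.80000.
Difference = 12/10 − 9/5 = -3/5 ≈ -0.6000.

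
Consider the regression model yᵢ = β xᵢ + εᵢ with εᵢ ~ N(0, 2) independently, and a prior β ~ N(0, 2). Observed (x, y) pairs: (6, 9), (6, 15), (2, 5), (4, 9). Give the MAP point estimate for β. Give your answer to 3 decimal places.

log p(β | y) = −Σ(yᵢ − βxᵢ)²/(2·2) − β²/(2·2) + const.
Setting the derivative to zero: Σxᵢ(yᵢ − βxᵢ)/2 − β/2 = 0, so β = Σxᵢyᵢ / (Σxᵢ² + σ²/τ²).
Σxᵢyᵢ = 6·9 + 6·15 + 2·5 + 4·9 = 190; Σxᵢ² = 92; σ²/τ² = 1.
β̂_MAP = 190 / (92 + 1) = 190/93 ≈ 2.043.

β̂_MAP = 2.043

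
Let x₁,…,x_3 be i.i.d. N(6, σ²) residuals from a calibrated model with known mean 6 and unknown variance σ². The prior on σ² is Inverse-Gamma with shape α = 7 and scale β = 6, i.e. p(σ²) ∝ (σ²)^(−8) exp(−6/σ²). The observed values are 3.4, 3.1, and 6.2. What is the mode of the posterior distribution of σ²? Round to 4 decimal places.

Sum of squared deviations about the known mean: SS = (3.4−6)² + (3.1−6)² + (6.2−6)² = 15.21.
The Normal likelihood contributes (σ²)^(−n/2) exp(−SS/(2σ²)), so the posterior is Inverse-Gamma(α + n/2, β + SS/2) = Inverse-Gamma(8.5, 13.605).
The mode of Inverse-Gamma(a, b) is b/(a+1) = 13.605/9.5 ≈ 1.4321.

σ̂²_MAP = 1.4321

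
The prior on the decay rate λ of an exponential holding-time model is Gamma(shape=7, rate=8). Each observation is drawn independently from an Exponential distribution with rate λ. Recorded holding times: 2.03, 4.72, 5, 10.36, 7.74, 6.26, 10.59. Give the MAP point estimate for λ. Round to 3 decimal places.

λ̂_MAP = 0.238

The Exponential(rate=λ) likelihood is ∝ λ^n e^(−λΣtᵢ). Here n = 7 and Σtᵢ = 2.03 + 4.72 + 5 + 10.36 + 7.74 + 6.26 + 10.59 = 46.70.
Posterior ∝ λ^6e^(−8λ) · λ^7e^(−46.70λ) = λ^13e^(−54.70λ), i.e. Gamma(14, 54.70).
Mode = (a−1)/b = 13/54.70 ≈ 0.238.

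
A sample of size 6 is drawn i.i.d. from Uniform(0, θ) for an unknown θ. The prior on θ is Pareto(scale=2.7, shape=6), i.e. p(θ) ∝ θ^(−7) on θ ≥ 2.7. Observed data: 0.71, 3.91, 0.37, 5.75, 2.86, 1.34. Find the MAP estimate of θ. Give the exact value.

θ̂_MAP = 5.75

The Uniform(0, θ) likelihood is θ^(−n) for θ ≥ max(xᵢ), zero otherwise. Here max(xᵢ) = 5.75.
Posterior ∝ θ^(−7) · θ^(−6) = θ^(−13) on θ ≥ max(2.7, 5.75) = 5.75.
This density is strictly decreasing in θ, so the posterior mode lies at the lower boundary of the support.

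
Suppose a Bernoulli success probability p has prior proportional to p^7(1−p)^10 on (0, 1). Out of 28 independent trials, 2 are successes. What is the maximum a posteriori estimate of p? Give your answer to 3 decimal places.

p̂_MAP = 0.200

The prior density ∝ p^7(1−p)^10 is the kernel of Beta(8, 11).
Data: 2 successes in 28 trials. The binomial likelihood contributes p^2(1−p)^26, so the posterior is Beta(8+2, 11+26) = Beta(10, 37).
For Beta(a, b) with a, b > 1 the mode is (a−1)/(a+b−2) = 9/45 ≈ 0.200.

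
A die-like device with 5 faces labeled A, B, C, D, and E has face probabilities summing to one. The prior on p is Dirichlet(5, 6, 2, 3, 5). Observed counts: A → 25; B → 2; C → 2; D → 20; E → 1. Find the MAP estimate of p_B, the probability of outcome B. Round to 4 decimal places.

The posterior is Dirichlet(αᵢ + nᵢ) = Dirichlet(30, 8, 4, 23, 6).
For a Dirichlet(a₁,…,a_K) with all aᵢ > 1, the mode has j-th component (aⱼ − 1)/(Σaᵢ − K).
Here Σaᵢ = 71 and K = 5, so p_B = (8 − 1)/(71 − 5) = 7/66 ≈ 0.1061.

MAP estimate of p_B = 0.1061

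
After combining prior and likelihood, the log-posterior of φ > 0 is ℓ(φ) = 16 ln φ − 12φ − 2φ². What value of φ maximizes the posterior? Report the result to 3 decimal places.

ℓ'(φ) = 16/φ − 12 − 4φ. Setting this to zero and multiplying by φ: 4φ² + 12φ − 16 = 0.
φ = (−12 + √(12² + 4·4·16)) / (2·4) = (−12 + √400) / 8 = (−12 + 20)/8 = 1.
ℓ''(φ) = −16/φ² − 4 < 0, confirming a maximum.

φ̂_MAP = 1.000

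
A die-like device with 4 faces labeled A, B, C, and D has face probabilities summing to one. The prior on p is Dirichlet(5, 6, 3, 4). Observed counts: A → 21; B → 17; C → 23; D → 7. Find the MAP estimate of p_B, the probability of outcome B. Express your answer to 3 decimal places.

MAP estimate of p_B = 0.268

The posterior is Dirichlet(αᵢ + nᵢ) = Dirichlet(26, 23, 26, 11).
For a Dirichlet(a₁,…,a_K) with all aᵢ > 1, the mode has j-th component (aⱼ − 1)/(Σaᵢ − K).
Here Σaᵢ = 86 and K = 4, so p_B = (23 − 1)/(86 − 4) = 22/82 ≈ 0.268.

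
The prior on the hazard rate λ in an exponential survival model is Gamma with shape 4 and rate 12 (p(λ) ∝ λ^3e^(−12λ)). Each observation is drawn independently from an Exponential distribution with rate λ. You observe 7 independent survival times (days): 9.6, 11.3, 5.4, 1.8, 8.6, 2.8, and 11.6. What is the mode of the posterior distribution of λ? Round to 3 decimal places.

The Exponential(rate=λ) likelihood is ∝ λ^n e^(−λΣtᵢ). Here n = 7 and Σtᵢ = 9.6 + 11.3 + 5.4 + 1.8 + 8.6 + 2.8 + 11.6 = 51.1.
Posterior ∝ λ^3e^(−12λ) · λ^7e^(−51.1λ) = λ^10e^(−63.1λ), i.e. Gamma(11, 63.1).
Mode = (a−1)/b = 10/63.1 ≈ 0.158.

λ̂_MAP = 0.158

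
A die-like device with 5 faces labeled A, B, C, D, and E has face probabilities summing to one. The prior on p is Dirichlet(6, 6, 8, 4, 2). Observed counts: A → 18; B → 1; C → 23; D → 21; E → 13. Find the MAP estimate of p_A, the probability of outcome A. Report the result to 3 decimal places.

MAP estimate of p_A = 0.237

The posterior is Dirichlet(αᵢ + nᵢ) = Dirichlet(24, 7, 31, 25, 15).
For a Dirichlet(a₁,…,a_K) with all aᵢ > 1, the mode has j-th component (aⱼ − 1)/(Σaᵢ − K).
Here Σaᵢ = 102 and K = 5, so p_A = (24 − 1)/(102 − 5) = 23/97 ≈ 0.237.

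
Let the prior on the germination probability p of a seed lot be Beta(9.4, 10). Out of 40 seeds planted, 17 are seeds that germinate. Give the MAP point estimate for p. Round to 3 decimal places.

Prior: Beta(9.4, 10).
Data: 17 successes in 40 trials. The binomial likelihood contributes p^17(1−p)^23, so the posterior is Beta(9.4+17, 10+23) = Beta(26.4, 33).
For Beta(a, b) with a, b > 1 the mode is (a−1)/(a+b−2) = 25.4/57.4 ≈ 0.443.

p̂_MAP = 0.443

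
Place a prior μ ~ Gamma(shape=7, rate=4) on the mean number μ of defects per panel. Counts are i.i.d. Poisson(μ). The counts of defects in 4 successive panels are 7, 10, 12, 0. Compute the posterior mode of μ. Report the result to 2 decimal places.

μ̂_MAP = 4.38

Σxᵢ = 7+10+12+0 = 29, with n = 4.
Posterior ∝ μ^6e^(−4μ) · μ^29e^(−4μ) = μ^35e^(−8μ), i.e. Gamma(shape=36, rate=8).
The mode of a Gamma(a, b) with a ≥ 1 (shape–rate) is (a−1)/b = 35/8 ≈ 4.38.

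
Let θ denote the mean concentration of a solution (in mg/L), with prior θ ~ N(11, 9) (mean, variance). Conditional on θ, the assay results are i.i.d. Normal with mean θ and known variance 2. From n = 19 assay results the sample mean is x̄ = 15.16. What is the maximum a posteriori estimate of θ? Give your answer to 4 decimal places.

θ̂_MAP = 15.1119

n = 19, x̄ = 15.16.
For a Normal prior and Normal likelihood with known variance, the posterior is Normal; its mode equals its mean, the precision-weighted average.
Prior precision 1/σ₀² = 1/9; data precision n/σ² = 19/2 = 9.5.
θ̂ = ((1/9)·11 + 9.5·15.16) / (1/9 + 9.5) = (65359/450)/(173/18) = 65359/4325 ≈ 15.1119.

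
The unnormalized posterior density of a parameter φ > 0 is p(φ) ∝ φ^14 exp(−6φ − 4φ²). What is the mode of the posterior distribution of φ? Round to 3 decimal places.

ℓ'(φ) = 14/φ − 6 − 8φ. Setting this to zero and multiplying by φ: 8φ² + 6φ − 14 = 0.
φ = (−6 + √(6² + 4·8·14)) / (2·8) = (−6 + √484) / 16 = (−6 + 22)/16 = 1.
ℓ''(φ) = −14/φ² − 8 < 0, confirming a maximum.

φ̂_MAP = 1.000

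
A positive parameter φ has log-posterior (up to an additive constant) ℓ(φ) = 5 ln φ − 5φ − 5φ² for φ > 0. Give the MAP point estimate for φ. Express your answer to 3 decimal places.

φ̂_MAP = 0.500

ℓ'(φ) = 5/φ − 5 − 10φ. Setting this to zero and multiplying by φ: 10φ² + 5φ − 5 = 0.
φ = (−5 + √(5² + 4·10·5)) / (2·10) = (−5 + √225) / 20 = (−5 + 15)/20 = 1/2.
ℓ''(φ) = −5/φ² − 10 < 0, confirming a maximum.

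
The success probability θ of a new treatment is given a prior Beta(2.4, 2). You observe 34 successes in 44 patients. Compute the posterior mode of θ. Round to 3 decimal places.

Prior: Beta(2.4, 2).
Data: 34 successes in 44 trials. The binomial likelihood contributes θ^34(1−θ)^10, so the posterior is Beta(2.4+34, 2+10) = Beta(36.4, 12).
For Beta(a, b) with a, b > 1 the mode is (a−1)/(a+b−2) = 35.4/46.4 ≈ 0.763.

θ̂_MAP = 0.763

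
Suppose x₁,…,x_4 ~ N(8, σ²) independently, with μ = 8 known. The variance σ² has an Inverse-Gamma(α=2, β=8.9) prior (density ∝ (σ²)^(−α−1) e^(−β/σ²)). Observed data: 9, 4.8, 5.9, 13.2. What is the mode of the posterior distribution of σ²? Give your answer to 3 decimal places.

σ̂²_MAP = 6.049

Sum of squared deviations about the known mean: SS = (9−8)² + (4.8−8)² + (5.9−8)² + (13.2−8)² = 42.69.
The Normal likelihood contributes (σ²)^(−n/2) exp(−SS/(2σ²)), so the posterior is Inverse-Gamma(α + n/2, β + SS/2) = Inverse-Gamma(4, 30.245).
The mode of Inverse-Gamma(a, b) is b/(a+1) = 30.245/5 ≈ 6.049.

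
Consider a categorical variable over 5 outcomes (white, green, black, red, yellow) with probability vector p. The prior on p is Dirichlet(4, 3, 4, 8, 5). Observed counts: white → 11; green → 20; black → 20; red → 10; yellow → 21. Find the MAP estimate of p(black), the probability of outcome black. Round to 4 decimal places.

MAP estimate of p(black) = 0.2277

The posterior is Dirichlet(αᵢ + nᵢ) = Dirichlet(15, 23, 24, 18, 26).
For a Dirichlet(a₁,…,a_K) with all aᵢ > 1, the mode has j-th component (aⱼ − 1)/(Σaᵢ − K).
Here Σaᵢ = 106 and K = 5, so p(black) = (24 − 1)/(106 − 5) = 23/101 ≈ 0.2277.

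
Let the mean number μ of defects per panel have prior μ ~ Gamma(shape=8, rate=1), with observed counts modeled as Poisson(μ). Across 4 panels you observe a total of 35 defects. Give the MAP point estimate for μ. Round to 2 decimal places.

Σxᵢ = 35, n = 4.
Posterior ∝ μ^7e^(−1μ) · μ^35e^(−4μ) = μ^42e^(−5μ), i.e. Gamma(shape=43, rate=5).
The mode of a Gamma(a, b) with a ≥ 1 (shape–rate) is (a−1)/b = 42/5 ≈ 8.40.

μ̂_MAP = 8.40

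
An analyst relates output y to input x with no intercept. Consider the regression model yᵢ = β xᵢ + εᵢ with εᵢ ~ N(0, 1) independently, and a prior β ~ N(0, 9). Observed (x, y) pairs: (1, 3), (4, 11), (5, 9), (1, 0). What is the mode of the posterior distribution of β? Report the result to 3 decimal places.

log p(β | y) = −Σ(yᵢ − βxᵢ)²/(2·1) − β²/(2·9) + const.
Setting the derivative to zero: Σxᵢ(yᵢ − βxᵢ)/1 − β/9 = 0, so β = Σxᵢyᵢ / (Σxᵢ² + σ²/τ²).
Σxᵢyᵢ = 1·3 + 4·11 + 5·9 + 1·0 = 92; Σxᵢ² = 43; σ²/τ² = 1/9.
β̂_MAP = 92 / (43 + 1/9) = 92/(388/9) = 207/97 ≈ 2.134.

β̂_MAP = 2.134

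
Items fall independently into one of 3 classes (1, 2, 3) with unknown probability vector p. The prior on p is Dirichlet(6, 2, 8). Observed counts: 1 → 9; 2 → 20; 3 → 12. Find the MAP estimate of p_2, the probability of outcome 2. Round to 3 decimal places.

MAP estimate: 0.389

The posterior is Dirichlet(αᵢ + nᵢ) = Dirichlet(15, 22, 20).
For a Dirichlet(a₁,…,a_K) with all aᵢ > 1, the mode has j-th component (aⱼ − 1)/(Σaᵢ − K).
Here Σaᵢ = 57 and K = 3, so p_2 = (22 − 1)/(57 − 3) = 21/54 ≈ 0.389.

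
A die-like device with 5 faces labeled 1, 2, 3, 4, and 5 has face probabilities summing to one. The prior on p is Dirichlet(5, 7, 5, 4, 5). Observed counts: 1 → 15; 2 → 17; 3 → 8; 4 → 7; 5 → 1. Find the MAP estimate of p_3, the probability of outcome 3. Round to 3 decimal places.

The posterior is Dirichlet(αᵢ + nᵢ) = Dirichlet(20, 24, 13, 11, 6).
For a Dirichlet(a₁,…,a_K) with all aᵢ > 1, the mode has j-th component (aⱼ − 1)/(Σaᵢ − K).
Here Σaᵢ = 74 and K = 5, so p_3 = (13 − 1)/(74 − 5) = 12/69 ≈ 0.174.

MAP estimate: 0.174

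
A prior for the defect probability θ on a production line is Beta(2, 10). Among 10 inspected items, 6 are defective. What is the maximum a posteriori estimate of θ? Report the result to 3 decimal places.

θ̂_MAP = 0.350

Prior: Beta(2, 10).
Data: 6 successes in 10 trials. The binomial likelihood contributes θ^6(1−θ)^4, so the posterior is Beta(2+6, 10+4) = Beta(8, 14).
For Beta(a, b) with a, b > 1 the mode is (a−1)/(a+b−2) = 7/20 ≈ 0.350.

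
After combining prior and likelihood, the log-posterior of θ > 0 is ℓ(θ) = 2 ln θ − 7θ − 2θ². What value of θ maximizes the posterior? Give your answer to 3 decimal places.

θ̂_MAP = 0.250

ℓ'(θ) = 2/θ − 7 − 4θ. Setting this to zero and multiplying by θ: 4θ² + 7θ − 2 = 0.
θ = (−7 + √(7² + 4·4·2)) / (2·4) = (−7 + √81) / 8 = (−7 + 9)/8 = 1/4.
ℓ''(θ) = −2/θ² − 4 < 0, confirming a maximum.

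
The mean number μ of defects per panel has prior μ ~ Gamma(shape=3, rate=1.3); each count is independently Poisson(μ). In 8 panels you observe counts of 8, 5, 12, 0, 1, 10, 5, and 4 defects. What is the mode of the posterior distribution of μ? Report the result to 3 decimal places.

Σxᵢ = 8+5+12+0+1+10+5+4 = 45, with n = 8.
Posterior ∝ μ^2e^(−1.3μ) · μ^45e^(−8μ) = μ^47e^(−9.3μ), i.e. Gamma(shape=48, rate=9.3).
The mode of a Gamma(a, b) with a ≥ 1 (shape–rate) is (a−1)/b = 47/9.3 ≈ 5.054.

μ̂_MAP = 5.054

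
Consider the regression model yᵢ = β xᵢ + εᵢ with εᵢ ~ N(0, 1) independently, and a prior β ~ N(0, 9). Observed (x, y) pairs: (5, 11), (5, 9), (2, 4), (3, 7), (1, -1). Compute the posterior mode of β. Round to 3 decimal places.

β̂_MAP = 1.997

log p(β | y) = −Σ(yᵢ − βxᵢ)²/(2·1) − β²/(2·9) + const.
Setting the derivative to zero: Σxᵢ(yᵢ − βxᵢ)/1 − β/9 = 0, so β = Σxᵢyᵢ / (Σxᵢ² + σ²/τ²).
Σxᵢyᵢ = 5·11 + 5·9 + 2·4 + 3·7 + 1·(-1) = 128; Σxᵢ² = 64; σ²/τ² = 1/9.
β̂_MAP = 128 / (64 + 1/9) = 128/(577/9) = 1152/577 ≈ 1.997.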